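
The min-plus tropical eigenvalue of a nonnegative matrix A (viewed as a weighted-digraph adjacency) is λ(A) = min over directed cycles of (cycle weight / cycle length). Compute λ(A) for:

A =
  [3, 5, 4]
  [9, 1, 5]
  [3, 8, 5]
λ(A) = 1

Enumerate directed cycles and compute their means (weight / length). Sample:
  cycle 0 → 0: weight = 3, length = 1, mean = 3/1 ≈ 3.000
  cycle 1 → 1: weight = 1, length = 1, mean = 1/1 ≈ 1.000
  cycle 2 → 2: weight = 5, length = 1, mean = 5/1 ≈ 5.000
  cycle 0 → 1 → 0: weight = 14, length = 2, mean = 14/2 ≈ 7.000
  cycle 0 → 2 → 0: weight = 7, length = 2, mean = 7/2 ≈ 3.500
  cycle 1 → 0 → 1: weight = 14, length = 2, mean = 14/2 ≈ 7.000
Minimum mean = 1.000, attained e.g. along the cycle 1 → 1 with weight 1 and length 1. So λ(A) = 1/1 = 1.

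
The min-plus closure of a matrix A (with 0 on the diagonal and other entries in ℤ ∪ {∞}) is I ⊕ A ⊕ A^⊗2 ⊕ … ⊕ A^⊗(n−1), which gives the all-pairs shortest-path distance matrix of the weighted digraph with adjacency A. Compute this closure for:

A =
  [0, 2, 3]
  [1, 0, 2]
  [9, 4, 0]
Closure =
  [0, 2, 3]
  [1, 0, 2]
  [5, 4, 0]

This is the Floyd-Warshall all-pairs shortest-path computation. For each intermediate vertex k = 0, 1, …, 2, update dist[i][j] ← min(dist[i][j], dist[i][k] + dist[k][j]). The final matrix gives, for each (i, j), the minimum total weight of any directed path from i to j (possibly empty when i = j).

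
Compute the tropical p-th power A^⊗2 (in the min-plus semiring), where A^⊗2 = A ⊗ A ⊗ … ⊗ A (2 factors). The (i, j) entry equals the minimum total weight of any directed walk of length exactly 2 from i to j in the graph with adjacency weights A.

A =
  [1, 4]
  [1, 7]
A^⊗2 =
  [2, 5]
  [2, 5]

Each entry (A^⊗2)_ij equals the minimum over all length-2 walks i = v_0 → v_1 → … → v_2 = j of Σ_t A[v_t][v_{t+1}]. For example, for (i, j) = (0, 1) we minimise over 2 possible intermediate vertex sequences; the minimum is 5, attained along the walk 0 → 0 → 1.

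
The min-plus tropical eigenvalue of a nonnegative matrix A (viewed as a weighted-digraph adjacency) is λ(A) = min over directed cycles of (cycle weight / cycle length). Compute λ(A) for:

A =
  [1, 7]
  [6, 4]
λ(A) = 1

Enumerate directed cycles and compute their means (weight / length). Sample:
  cycle 0 → 0: weight = 1, length = 1, mean = 1/1 ≈ 1.000
  cycle 1 → 1: weight = 4, length = 1, mean = 4/1 ≈ 4.000
  cycle 0 → 1 → 0: weight = 13, length = 2, mean = 13/2 ≈ 6.500
  cycle 1 → 0 → 1: weight = 13, length = 2, mean = 13/2 ≈ 6.500
Minimum mean = 1.000, attained e.g. along the cycle 0 → 0 with weight 1 and length 1. So λ(A) = 1/1 = 1.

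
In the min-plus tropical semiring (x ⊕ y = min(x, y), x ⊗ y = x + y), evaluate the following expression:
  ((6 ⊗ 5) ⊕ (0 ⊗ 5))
((6 ⊗ 5) ⊕ (0 ⊗ 5)) = 5

Expand innermost to outermost. Recall ⊕ takes the minimum of its arguments and ⊗ takes their sum. Working out the expression ((6 ⊗ 5) ⊕ (0 ⊗ 5)) gives 5.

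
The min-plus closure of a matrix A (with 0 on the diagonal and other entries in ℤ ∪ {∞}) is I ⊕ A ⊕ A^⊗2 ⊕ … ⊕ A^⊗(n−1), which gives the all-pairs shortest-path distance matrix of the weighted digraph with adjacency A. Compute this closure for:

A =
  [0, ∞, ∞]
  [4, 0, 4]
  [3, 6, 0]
Closure =
  [0, ∞, ∞]
  [4, 0, 4]
  [3, 6, 0]

This is the Floyd-Warshall all-pairs shortest-path computation. For each intermediate vertex k = 0, 1, …, 2, update dist[i][j] ← min(dist[i][j], dist[i][k] + dist[k][j]). The final matrix gives, for each (i, j), the minimum total weight of any directed path from i to j (possibly empty when i = j).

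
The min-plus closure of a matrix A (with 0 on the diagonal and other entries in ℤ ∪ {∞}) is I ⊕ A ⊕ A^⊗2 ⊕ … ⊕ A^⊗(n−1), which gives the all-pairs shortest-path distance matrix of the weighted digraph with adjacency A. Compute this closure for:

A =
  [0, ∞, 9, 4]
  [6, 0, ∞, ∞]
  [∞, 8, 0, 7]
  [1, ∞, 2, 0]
Closure =
  [0, 14, 6, 4]
  [6, 0, 12, 10]
  [8, 8, 0, 7]
  [1, 10, 2, 0]

This is the Floyd-Warshall all-pairs shortest-path computation. For each intermediate vertex k = 0, 1, …, 3, update dist[i][j] ← min(dist[i][j], dist[i][k] + dist[k][j]). The final matrix gives, for each (i, j), the minimum total weight of any directed path from i to j (possibly empty when i = j).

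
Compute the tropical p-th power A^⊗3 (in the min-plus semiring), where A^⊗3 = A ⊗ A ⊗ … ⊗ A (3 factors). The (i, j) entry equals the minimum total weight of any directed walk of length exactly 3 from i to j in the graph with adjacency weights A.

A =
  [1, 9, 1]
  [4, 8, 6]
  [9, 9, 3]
A^⊗3 =
  [3, 11, 3]
  [6, 14, 6]
  [11, 15, 9]

Each entry (A^⊗3)_ij equals the minimum over all length-3 walks i = v_0 → v_1 → … → v_3 = j of Σ_t A[v_t][v_{t+1}]. For example, for (i, j) = (0, 2) we minimise over 9 possible intermediate vertex sequences; the minimum is 3, attained along the walk 0 → 0 → 0 → 2.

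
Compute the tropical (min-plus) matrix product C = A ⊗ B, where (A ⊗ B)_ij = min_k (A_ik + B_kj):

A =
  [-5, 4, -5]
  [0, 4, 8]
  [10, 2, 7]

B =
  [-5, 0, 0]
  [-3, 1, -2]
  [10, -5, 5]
A ⊗ B =
  [-10, -10, -5]
  [-5, 0, 0]
  [-1, 2, 0]

Apply the min-plus product entry-by-entry:
  C[0][0] = min over k of (A[0][0] + B[0][0] = -5 + -5 = -10, A[0][1] + B[1][0] = 4 + -3 = 1, A[0][2] + B[2][0] = -5 + 10 = 5) = -10 (attained at k = 0)
  C[0][1] = min over k of (A[0][0] + B[0][1] = -5 + 0 = -5, A[0][1] + B[1][1] = 4 + 1 = 5, A[0][2] + B[2][1] = -5 + -5 = -10) = -10 (attained at k = 2)
  C[0][2] = min over k of (A[0][0] + B[0][2] = -5 + 0 = -5, A[0][1] + B[1][2] = 4 + -2 = 2, A[0][2] + B[2][2] = -5 + 5 = 0) = -5 (attained at k = 0)
  C[1][0] = min over k of (A[1][0] + B[0][0] = 0 + -5 = -5, A[1][1] + B[1][0] = 4 + -3 = 1, A[1][2] + B[2][0] = 8 + 10 = 18) = -5 (attained at k = 0)
  C[1][1] = min over k of (A[1][0] + B[0][1] = 0 + 0 = 0, A[1][1] + B[1][1] = 4 + 1 = 5, A[1][2] + B[2][1] = 8 + -5 = 3) = 0 (attained at k = 0)
  C[1][2] = min over k of (A[1][0] + B[0][2] = 0 + 0 = 0, A[1][1] + B[1][2] = 4 + -2 = 2, A[1][2] + B[2][2] = 8 + 5 = 13) = 0 (attained at k = 0)
  C[2][0] = min over k of (A[2][0] + B[0][0] = 10 + -5 = 5, A[2][1] + B[1][0] = 2 + -3 = -1, A[2][2] + B[2][0] = 7 + 10 = 17) = -1 (attained at k = 1)
  C[2][1] = min over k of (A[2][0] + B[0][1] = 10 + 0 = 10, A[2][1] + B[1][1] = 2 + 1 = 3, A[2][2] + B[2][1] = 7 + -5 = 2) = 2 (attained at k = 2)
  C[2][2] = min over k of (A[2][0] + B[0][2] = 10 + 0 = 10, A[2][1] + B[1][2] = 2 + -2 = 0, A[2][2] + B[2][2] = 7 + 5 = 12) = 0 (attained at k = 1)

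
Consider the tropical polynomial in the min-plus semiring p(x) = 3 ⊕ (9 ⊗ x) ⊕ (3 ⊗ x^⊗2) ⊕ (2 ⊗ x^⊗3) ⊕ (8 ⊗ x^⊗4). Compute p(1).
p(1) = 3

A tropical monomial a ⊗ x^⊗i evaluates to a + i · x. Evaluating each term at x = 1:
  Term 0 contributes 3 + 0 · 1 = 3
  Term 1 contributes 9 + 1 · 1 = 10
  Term 2 contributes 3 + 2 · 1 = 5
  Term 3 contributes 2 + 3 · 1 = 5
  Term 4 contributes 8 + 4 · 1 = 12
p(1) = ⊕ of these = min[3, 10, 5, 5, 12] = 3.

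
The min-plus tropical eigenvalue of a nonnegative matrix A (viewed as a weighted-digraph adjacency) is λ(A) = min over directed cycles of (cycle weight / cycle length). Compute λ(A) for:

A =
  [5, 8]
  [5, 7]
λ(A) = 5

Enumerate directed cycles and compute their means (weight / length). Sample:
  cycle 0 → 0: weight = 5, length = 1, mean = 5/1 ≈ 5.000
  cycle 1 → 1: weight = 7, length = 1, mean = 7/1 ≈ 7.000
  cycle 0 → 1 → 0: weight = 13, length = 2, mean = 13/2 ≈ 6.500
  cycle 1 → 0 → 1: weight = 13, length = 2, mean = 13/2 ≈ 6.500
Minimum mean = 5.000, attained e.g. along the cycle 0 → 0 with weight 5 and length 1. So λ(A) = 5/1 = 5.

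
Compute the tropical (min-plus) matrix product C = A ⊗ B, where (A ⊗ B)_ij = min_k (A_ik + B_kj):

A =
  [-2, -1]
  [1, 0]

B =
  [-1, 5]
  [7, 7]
A ⊗ B =
  [-3, 3]
  [0, 6]

Apply the min-plus product entry-by-entry:
  C[0][0] = min over k of (A[0][0] + B[0][0] = -2 + -1 = -3, A[0][1] + B[1][0] = -1 + 7 = 6) = -3 (attained at k = 0)
  C[0][1] = min over k of (A[0][0] + B[0][1] = -2 + 5 = 3, A[0][1] + B[1][1] = -1 + 7 = 6) = 3 (attained at k = 0)
  C[1][0] = min over k of (A[1][0] + B[0][0] = 1 + -1 = 0, A[1][1] + B[1][0] = 0 + 7 = 7) = 0 (attained at k = 0)
  C[1][1] = min over k of (A[1][0] + B[0][1] = 1 + 5 = 6, A[1][1] + B[1][1] = 0 + 7 = 7) = 6 (attained at k = 0)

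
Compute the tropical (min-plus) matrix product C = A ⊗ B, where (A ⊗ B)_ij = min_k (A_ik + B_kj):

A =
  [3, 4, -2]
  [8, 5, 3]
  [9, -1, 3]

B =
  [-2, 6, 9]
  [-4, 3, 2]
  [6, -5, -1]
A ⊗ B =
  [0, -7, -3]
  [1, -2, 2]
  [-5, -2, 1]

Apply the min-plus product entry-by-entry:
  C[0][0] = min over k of (A[0][0] + B[0][0] = 3 + -2 = 1, A[0][1] + B[1][0] = 4 + -4 = 0, A[0][2] + B[2][0] = -2 + 6 = 4) = 0 (attained at k = 1)
  C[0][1] = min over k of (A[0][0] + B[0][1] = 3 + 6 = 9, A[0][1] + B[1][1] = 4 + 3 = 7, A[0][2] + B[2][1] = -2 + -5 = -7) = -7 (attained at k = 2)
  C[0][2] = min over k of (A[0][0] + B[0][2] = 3 + 9 = 12, A[0][1] + B[1][2] = 4 + 2 = 6, A[0][2] + B[2][2] = -2 + -1 = -3) = -3 (attained at k = 2)
  C[1][0] = min over k of (A[1][0] + B[0][0] = 8 + -2 = 6, A[1][1] + B[1][0] = 5 + -4 = 1, A[1][2] + B[2][0] = 3 + 6 = 9) = 1 (attained at k = 1)
  C[1][1] = min over k of (A[1][0] + B[0][1] = 8 + 6 = 14, A[1][1] + B[1][1] = 5 + 3 = 8, A[1][2] + B[2][1] = 3 + -5 = -2) = -2 (attained at k = 2)
  C[1][2] = min over k of (A[1][0] + B[0][2] = 8 + 9 = 17, A[1][1] + B[1][2] = 5 + 2 = 7, A[1][2] + B[2][2] = 3 + -1 = 2) = 2 (attained at k = 2)
  C[2][0] = min over k of (A[2][0] + B[0][0] = 9 + -2 = 7, A[2][1] + B[1][0] = -1 + -4 = -5, A[2][2] + B[2][0] = 3 + 6 = 9) = -5 (attained at k = 1)
  C[2][1] = min over k of (A[2][0] + B[0][1] = 9 + 6 = 15, A[2][1] + B[1][1] = -1 + 3 = 2, A[2][2] + B[2][1] = 3 + -5 = -2) = -2 (attained at k = 2)
  C[2][2] = min over k of (A[2][0] + B[0][2] = 9 + 9 = 18, A[2][1] + B[1][2] = -1 + 2 = 1, A[2][2] + B[2][2] = 3 + -1 = 2) = 1 (attained at k = 1)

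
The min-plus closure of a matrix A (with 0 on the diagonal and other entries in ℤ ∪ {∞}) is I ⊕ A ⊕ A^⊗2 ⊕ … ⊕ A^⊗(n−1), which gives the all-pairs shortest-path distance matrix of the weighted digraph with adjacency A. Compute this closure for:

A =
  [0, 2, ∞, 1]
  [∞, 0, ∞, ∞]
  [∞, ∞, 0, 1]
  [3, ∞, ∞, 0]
Closure =
  [0, 2, ∞, 1]
  [∞, 0, ∞, ∞]
  [4, 6, 0, 1]
  [3, 5, ∞, 0]

This is the Floyd-Warshall all-pairs shortest-path computation. For each intermediate vertex k = 0, 1, …, 3, update dist[i][j] ← min(dist[i][j], dist[i][k] + dist[k][j]). The final matrix gives, for each (i, j), the minimum total weight of any directed path from i to j (possibly empty when i = j).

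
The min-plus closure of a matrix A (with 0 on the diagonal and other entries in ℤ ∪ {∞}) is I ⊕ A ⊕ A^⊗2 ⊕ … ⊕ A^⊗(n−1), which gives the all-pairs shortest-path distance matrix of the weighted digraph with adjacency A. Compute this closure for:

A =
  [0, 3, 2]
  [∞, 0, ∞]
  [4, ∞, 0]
Closure =
  [0, 3, 2]
  [∞, 0, ∞]
  [4, 7, 0]

This is the Floyd-Warshall all-pairs shortest-path computation. For each intermediate vertex k = 0, 1, …, 2, update dist[i][j] ← min(dist[i][j], dist[i][k] + dist[k][j]). The final matrix gives, for each (i, j), the minimum total weight of any directed path from i to j (possibly empty when i = j).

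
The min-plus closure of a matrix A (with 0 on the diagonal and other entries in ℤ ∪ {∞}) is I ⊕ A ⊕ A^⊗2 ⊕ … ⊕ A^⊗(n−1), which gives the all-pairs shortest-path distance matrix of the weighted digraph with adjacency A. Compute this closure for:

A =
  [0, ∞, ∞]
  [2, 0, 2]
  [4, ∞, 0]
Closure =
  [0, ∞, ∞]
  [2, 0, 2]
  [4, ∞, 0]

This is the Floyd-Warshall all-pairs shortest-path computation. For each intermediate vertex k = 0, 1, …, 2, update dist[i][j] ← min(dist[i][j], dist[i][k] + dist[k][j]). The final matrix gives, for each (i, j), the minimum total weight of any directed path from i to j (possibly empty when i = j).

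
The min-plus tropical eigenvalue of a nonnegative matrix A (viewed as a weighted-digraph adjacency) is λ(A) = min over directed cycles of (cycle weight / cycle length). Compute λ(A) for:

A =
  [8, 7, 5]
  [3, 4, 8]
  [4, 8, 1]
λ(A) = 1

Enumerate directed cycles and compute their means (weight / length). Sample:
  cycle 0 → 0: weight = 8, length = 1, mean = 8/1 ≈ 8.000
  cycle 1 → 1: weight = 4, length = 1, mean = 4/1 ≈ 4.000
  cycle 2 → 2: weight = 1, length = 1, mean = 1/1 ≈ 1.000
  cycle 0 → 1 → 0: weight = 10, length = 2, mean = 10/2 ≈ 5.000
  cycle 0 → 2 → 0: weight = 9, length = 2, mean = 9/2 ≈ 4.500
  cycle 1 → 0 → 1: weight = 10, length = 2, mean = 10/2 ≈ 5.000
Minimum mean = 1.000, attained e.g. along the cycle 2 → 2 with weight 1 and length 1. So λ(A) = 1/1 = 1.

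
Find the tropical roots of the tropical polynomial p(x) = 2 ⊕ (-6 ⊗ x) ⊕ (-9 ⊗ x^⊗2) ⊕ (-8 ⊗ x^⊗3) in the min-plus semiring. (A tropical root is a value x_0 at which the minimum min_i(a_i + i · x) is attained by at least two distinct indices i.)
Roots: {-1, 3, 8}

Each tropical root is a break point of the lower envelope of the lines y = a_i + i · x (there are 4 lines, with slopes 0, 1, ..., 3). Only the lines that attain the minimum somewhere contribute to roots; other lines are dominated. Here the surviving (envelope) indices are i = 3, i = 2, i = 1, i = 0.
Intersections between consecutive envelope lines give the roots: for adjacent envelope indices i < j the intersection is x = (a_i − a_j) / (j − i). Reading off the sorted break points: {-1, 3, 8}.
Verification: at each break x_0, at least two indices attain the minimum of min_i(a_i + i · x_0).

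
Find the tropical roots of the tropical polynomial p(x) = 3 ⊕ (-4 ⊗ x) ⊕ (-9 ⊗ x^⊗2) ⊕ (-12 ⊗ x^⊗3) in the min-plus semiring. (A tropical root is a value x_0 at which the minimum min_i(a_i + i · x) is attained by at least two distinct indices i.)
Roots: {3, 5, 7}

Each tropical root is a break point of the lower envelope of the lines y = a_i + i · x (there are 4 lines, with slopes 0, 1, ..., 3). Only the lines that attain the minimum somewhere contribute to roots; other lines are dominated. Here the surviving (envelope) indices are i = 3, i = 2, i = 1, i = 0.
Intersections between consecutive envelope lines give the roots: for adjacent envelope indices i < j the intersection is x = (a_i − a_j) / (j − i). Reading off the sorted break points: {3, 5, 7}.
Verification: at each break x_0, at least two indices attain the minimum of min_i(a_i + i · x_0).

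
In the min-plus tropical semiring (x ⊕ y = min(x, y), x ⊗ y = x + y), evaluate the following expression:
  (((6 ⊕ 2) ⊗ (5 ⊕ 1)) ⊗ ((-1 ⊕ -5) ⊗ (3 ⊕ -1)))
(((6 ⊕ 2) ⊗ (5 ⊕ 1)) ⊗ ((-1 ⊕ -5) ⊗ (3 ⊕ -1))) = -3

Expand innermost to outermost. Recall ⊕ takes the minimum of its arguments and ⊗ takes their sum. Working out the expression (((6 ⊕ 2) ⊗ (5 ⊕ 1)) ⊗ ((-1 ⊕ -5) ⊗ (3 ⊕ -1))) gives -3.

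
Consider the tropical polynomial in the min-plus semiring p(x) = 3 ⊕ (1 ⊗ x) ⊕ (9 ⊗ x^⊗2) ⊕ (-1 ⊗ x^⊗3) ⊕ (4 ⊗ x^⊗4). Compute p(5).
p(5) = 3

A tropical monomial a ⊗ x^⊗i evaluates to a + i · x. Evaluating each term at x = 5:
  Term 0 contributes 3 + 0 · 5 = 3
  Term 1 contributes 1 + 1 · 5 = 6
  Term 2 contributes 9 + 2 · 5 = 19
  Term 3 contributes -1 + 3 · 5 = 14
  Term 4 contributes 4 + 4 · 5 = 24
p(5) = ⊕ of these = min[3, 6, 19, 14, 24] = 3.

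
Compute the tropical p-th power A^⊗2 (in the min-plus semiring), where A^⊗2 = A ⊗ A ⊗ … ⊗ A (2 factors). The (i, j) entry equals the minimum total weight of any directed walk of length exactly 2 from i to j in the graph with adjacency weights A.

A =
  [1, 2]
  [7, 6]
A^⊗2 =
  [2, 3]
  [8, 9]

Each entry (A^⊗2)_ij equals the minimum over all length-2 walks i = v_0 → v_1 → … → v_2 = j of Σ_t A[v_t][v_{t+1}]. For example, for (i, j) = (0, 1) we minimise over 2 possible intermediate vertex sequences; the minimum is 3, attained along the walk 0 → 0 → 1.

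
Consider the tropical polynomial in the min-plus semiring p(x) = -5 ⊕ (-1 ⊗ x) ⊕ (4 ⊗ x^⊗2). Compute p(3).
p(3) = -5

A tropical monomial a ⊗ x^⊗i evaluates to a + i · x. Evaluating each term at x = 3:
  Term 0 contributes -5 + 0 · 3 = -5
  Term 1 contributes -1 + 1 · 3 = 2
  Term 2 contributes 4 + 2 · 3 = 10
p(3) = ⊕ of these = min[-5, 2, 10] = -5.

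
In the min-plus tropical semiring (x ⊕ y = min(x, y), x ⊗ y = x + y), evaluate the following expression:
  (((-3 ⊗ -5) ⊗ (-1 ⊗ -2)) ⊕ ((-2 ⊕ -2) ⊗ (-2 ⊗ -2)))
(((-3 ⊗ -5) ⊗ (-1 ⊗ -2)) ⊕ ((-2 ⊕ -2) ⊗ (-2 ⊗ -2))) = -11

Expand innermost to outermost. Recall ⊕ takes the minimum of its arguments and ⊗ takes their sum. Working out the expression (((-3 ⊗ -5) ⊗ (-1 ⊗ -2)) ⊕ ((-2 ⊕ -2) ⊗ (-2 ⊗ -2))) gives -11.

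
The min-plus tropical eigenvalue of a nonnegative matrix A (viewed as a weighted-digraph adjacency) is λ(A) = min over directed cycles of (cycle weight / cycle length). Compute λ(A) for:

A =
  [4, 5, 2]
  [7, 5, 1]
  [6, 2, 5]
λ(A) = 3/2

Enumerate directed cycles and compute their means (weight / length). Sample:
  cycle 0 → 0: weight = 4, length = 1, mean = 4/1 ≈ 4.000
  cycle 1 → 1: weight = 5, length = 1, mean = 5/1 ≈ 5.000
  cycle 2 → 2: weight = 5, length = 1, mean = 5/1 ≈ 5.000
  cycle 0 → 1 → 0: weight = 12, length = 2, mean = 12/2 ≈ 6.000
  cycle 0 → 2 → 0: weight = 8, length = 2, mean = 8/2 ≈ 4.000
  cycle 1 → 0 → 1: weight = 12, length = 2, mean = 12/2 ≈ 6.000
Minimum mean = 1.500, attained e.g. along the cycle 1 → 2 → 1 with weight 3 and length 2. So λ(A) = 3/2 = 3/2.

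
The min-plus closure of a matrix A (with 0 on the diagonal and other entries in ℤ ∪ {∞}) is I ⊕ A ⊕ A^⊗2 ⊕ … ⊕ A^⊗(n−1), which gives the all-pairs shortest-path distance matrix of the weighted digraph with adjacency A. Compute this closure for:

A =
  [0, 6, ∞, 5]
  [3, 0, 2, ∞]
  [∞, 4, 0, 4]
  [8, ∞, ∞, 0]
Closure =
  [0, 6, 8, 5]
  [3, 0, 2, 6]
  [7, 4, 0, 4]
  [8, 14, 16, 0]

This is the Floyd-Warshall all-pairs shortest-path computation. For each intermediate vertex k = 0, 1, …, 3, update dist[i][j] ← min(dist[i][j], dist[i][k] + dist[k][j]). The final matrix gives, for each (i, j), the minimum total weight of any directed path from i to j (possibly empty when i = j).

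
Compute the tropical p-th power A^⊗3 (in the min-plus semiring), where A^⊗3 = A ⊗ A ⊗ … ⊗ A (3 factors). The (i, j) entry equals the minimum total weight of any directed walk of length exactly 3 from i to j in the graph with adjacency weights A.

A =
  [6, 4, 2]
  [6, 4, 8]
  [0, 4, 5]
A^⊗3 =
  [7, 6, 4]
  [8, 12, 10]
  [2, 6, 7]

Each entry (A^⊗3)_ij equals the minimum over all length-3 walks i = v_0 → v_1 → … → v_3 = j of Σ_t A[v_t][v_{t+1}]. For example, for (i, j) = (0, 2) we minimise over 9 possible intermediate vertex sequences; the minimum is 4, attained along the walk 0 → 2 → 0 → 2.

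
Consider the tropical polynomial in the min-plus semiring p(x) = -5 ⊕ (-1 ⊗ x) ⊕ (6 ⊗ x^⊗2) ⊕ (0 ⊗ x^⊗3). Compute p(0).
p(0) = -5

A tropical monomial a ⊗ x^⊗i evaluates to a + i · x. Evaluating each term at x = 0:
  Term 0 contributes -5 + 0 · 0 = -5
  Term 1 contributes -1 + 1 · 0 = -1
  Term 2 contributes 6 + 2 · 0 = 6
  Term 3 contributes 0 + 3 · 0 = 0
p(0) = ⊕ of these = min[-5, -1, 6, 0] = -5.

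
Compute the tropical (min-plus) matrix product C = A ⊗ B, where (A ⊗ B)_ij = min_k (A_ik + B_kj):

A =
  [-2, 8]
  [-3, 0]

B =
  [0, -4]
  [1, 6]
A ⊗ B =
  [-2, -6]
  [-3, -7]

Apply the min-plus product entry-by-entry:
  C[0][0] = min over k of (A[0][0] + B[0][0] = -2 + 0 = -2, A[0][1] + B[1][0] = 8 + 1 = 9) = -2 (attained at k = 0)
  C[0][1] = min over k of (A[0][0] + B[0][1] = -2 + -4 = -6, A[0][1] + B[1][1] = 8 + 6 = 14) = -6 (attained at k = 0)
  C[1][0] = min over k of (A[1][0] + B[0][0] = -3 + 0 = -3, A[1][1] + B[1][0] = 0 + 1 = 1) = -3 (attained at k = 0)
  C[1][1] = min over k of (A[1][0] + B[0][1] = -3 + -4 = -7, A[1][1] + B[1][1] = 0 + 6 = 6) = -7 (attained at k = 0)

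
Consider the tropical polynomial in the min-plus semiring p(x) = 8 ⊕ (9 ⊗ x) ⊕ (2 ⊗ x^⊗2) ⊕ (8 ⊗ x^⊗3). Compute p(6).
p(6) = 8

A tropical monomial a ⊗ x^⊗i evaluates to a + i · x. Evaluating each term at x = 6:
  Term 0 contributes 8 + 0 · 6 = 8
  Term 1 contributes 9 + 1 · 6 = 15
  Term 2 contributes 2 + 2 · 6 = 14
  Term 3 contributes 8 + 3 · 6 = 26
p(6) = ⊕ of these = min[8, 15, 14, 26] = 8.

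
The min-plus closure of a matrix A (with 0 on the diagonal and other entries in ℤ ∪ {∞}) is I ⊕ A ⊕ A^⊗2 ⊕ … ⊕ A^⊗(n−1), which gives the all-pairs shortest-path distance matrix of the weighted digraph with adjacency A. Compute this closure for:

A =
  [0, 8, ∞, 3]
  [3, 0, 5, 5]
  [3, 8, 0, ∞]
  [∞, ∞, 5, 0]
Closure =
  [0, 8, 8, 3]
  [3, 0, 5, 5]
  [3, 8, 0, 6]
  [8, 13, 5, 0]

This is the Floyd-Warshall all-pairs shortest-path computation. For each intermediate vertex k = 0, 1, …, 3, update dist[i][j] ← min(dist[i][j], dist[i][k] + dist[k][j]). The final matrix gives, for each (i, j), the minimum total weight of any directed path from i to j (possibly empty when i = j).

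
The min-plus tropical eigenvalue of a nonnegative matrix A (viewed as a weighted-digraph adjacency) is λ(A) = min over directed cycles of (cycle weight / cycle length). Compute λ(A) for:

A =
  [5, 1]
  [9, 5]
λ(A) = 5

Enumerate directed cycles and compute their means (weight / length). Sample:
  cycle 0 → 0: weight = 5, length = 1, mean = 5/1 ≈ 5.000
  cycle 1 → 1: weight = 5, length = 1, mean = 5/1 ≈ 5.000
  cycle 0 → 1 → 0: weight = 10, length = 2, mean = 10/2 ≈ 5.000
  cycle 1 → 0 → 1: weight = 10, length = 2, mean = 10/2 ≈ 5.000
Minimum mean = 5.000, attained e.g. along the cycle 0 → 0 with weight 5 and length 1. So λ(A) = 5/1 = 5.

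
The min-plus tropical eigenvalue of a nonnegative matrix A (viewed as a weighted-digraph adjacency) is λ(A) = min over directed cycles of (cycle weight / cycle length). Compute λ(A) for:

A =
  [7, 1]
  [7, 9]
λ(A) = 4

Enumerate directed cycles and compute their means (weight / length). Sample:
  cycle 0 → 0: weight = 7, length = 1, mean = 7/1 ≈ 7.000
  cycle 1 → 1: weight = 9, length = 1, mean = 9/1 ≈ 9.000
  cycle 0 → 1 → 0: weight = 8, length = 2, mean = 8/2 ≈ 4.000
  cycle 1 → 0 → 1: weight = 8, length = 2, mean = 8/2 ≈ 4.000
Minimum mean = 4.000, attained e.g. along the cycle 0 → 1 → 0 with weight 8 and length 2. So λ(A) = 8/2 = 4.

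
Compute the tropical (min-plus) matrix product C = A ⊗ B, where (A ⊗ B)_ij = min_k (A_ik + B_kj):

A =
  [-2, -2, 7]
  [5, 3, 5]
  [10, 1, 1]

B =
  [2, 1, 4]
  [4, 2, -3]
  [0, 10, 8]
A ⊗ B =
  [0, -1, -5]
  [5, 5, 0]
  [1, 3, -2]

Apply the min-plus product entry-by-entry:
  C[0][0] = min over k of (A[0][0] + B[0][0] = -2 + 2 = 0, A[0][1] + B[1][0] = -2 + 4 = 2, A[0][2] + B[2][0] = 7 + 0 = 7) = 0 (attained at k = 0)
  C[0][1] = min over k of (A[0][0] + B[0][1] = -2 + 1 = -1, A[0][1] + B[1][1] = -2 + 2 = 0, A[0][2] + B[2][1] = 7 + 10 = 17) = -1 (attained at k = 0)
  C[0][2] = min over k of (A[0][0] + B[0][2] = -2 + 4 = 2, A[0][1] + B[1][2] = -2 + -3 = -5, A[0][2] + B[2][2] = 7 + 8 = 15) = -5 (attained at k = 1)
  C[1][0] = min over k of (A[1][0] + B[0][0] = 5 + 2 = 7, A[1][1] + B[1][0] = 3 + 4 = 7, A[1][2] + B[2][0] = 5 + 0 = 5) = 5 (attained at k = 2)
  C[1][1] = min over k of (A[1][0] + B[0][1] = 5 + 1 = 6, A[1][1] + B[1][1] = 3 + 2 = 5, A[1][2] + B[2][1] = 5 + 10 = 15) = 5 (attained at k = 1)
  C[1][2] = min over k of (A[1][0] + B[0][2] = 5 + 4 = 9, A[1][1] + B[1][2] = 3 + -3 = 0, A[1][2] + B[2][2] = 5 + 8 = 13) = 0 (attained at k = 1)
  C[2][0] = min over k of (A[2][0] + B[0][0] = 10 + 2 = 12, A[2][1] + B[1][0] = 1 + 4 = 5, A[2][2] + B[2][0] = 1 + 0 = 1) = 1 (attained at k = 2)
  C[2][1] = min over k of (A[2][0] + B[0][1] = 10 + 1 = 11, A[2][1] + B[1][1] = 1 + 2 = 3, A[2][2] + B[2][1] = 1 + 10 = 11) = 3 (attained at k = 1)
  C[2][2] = min over k of (A[2][0] + B[0][2] = 10 + 4 = 14, A[2][1] + B[1][2] = 1 + -3 = -2, A[2][2] + B[2][2] = 1 + 8 = 9) = -2 (attained at k = 1)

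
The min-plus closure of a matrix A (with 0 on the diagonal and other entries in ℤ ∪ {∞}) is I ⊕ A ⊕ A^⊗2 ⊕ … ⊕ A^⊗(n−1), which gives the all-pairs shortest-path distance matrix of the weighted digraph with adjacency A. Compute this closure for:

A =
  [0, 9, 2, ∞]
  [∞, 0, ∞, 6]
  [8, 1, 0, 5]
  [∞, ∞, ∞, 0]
Closure =
  [0, 3, 2, 7]
  [∞, 0, ∞, 6]
  [8, 1, 0, 5]
  [∞, ∞, ∞, 0]

This is the Floyd-Warshall all-pairs shortest-path computation. For each intermediate vertex k = 0, 1, …, 3, update dist[i][j] ← min(dist[i][j], dist[i][k] + dist[k][j]). The final matrix gives, for each (i, j), the minimum total weight of any directed path from i to j (possibly empty when i = j).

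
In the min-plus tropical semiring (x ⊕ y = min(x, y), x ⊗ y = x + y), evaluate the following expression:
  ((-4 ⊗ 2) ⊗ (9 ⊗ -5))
((-4 ⊗ 2) ⊗ (9 ⊗ -5)) = 2

Expand innermost to outermost. Recall ⊕ takes the minimum of its arguments and ⊗ takes their sum. Working out the expression ((-4 ⊗ 2) ⊗ (9 ⊗ -5)) gives 2.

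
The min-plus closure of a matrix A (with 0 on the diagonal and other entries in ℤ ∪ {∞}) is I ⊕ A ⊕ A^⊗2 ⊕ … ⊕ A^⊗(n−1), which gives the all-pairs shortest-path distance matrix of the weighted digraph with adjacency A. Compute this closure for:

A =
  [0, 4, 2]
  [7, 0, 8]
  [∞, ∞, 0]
Closure =
  [0, 4, 2]
  [7, 0, 8]
  [∞, ∞, 0]

This is the Floyd-Warshall all-pairs shortest-path computation. For each intermediate vertex k = 0, 1, …, 2, update dist[i][j] ← min(dist[i][j], dist[i][k] + dist[k][j]). The final matrix gives, for each (i, j), the minimum total weight of any directed path from i to j (possibly empty when i = j).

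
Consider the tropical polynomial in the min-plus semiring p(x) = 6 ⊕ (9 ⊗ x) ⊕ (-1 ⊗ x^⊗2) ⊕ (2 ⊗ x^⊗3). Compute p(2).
p(2) = 3

A tropical monomial a ⊗ x^⊗i evaluates to a + i · x. Evaluating each term at x = 2:
  Term 0 contributes 6 + 0 · 2 = 6
  Term 1 contributes 9 + 1 · 2 = 11
  Term 2 contributes -1 + 2 · 2 = 3
  Term 3 contributes 2 + 3 · 2 = 8
p(2) = ⊕ of these = min[6, 11, 3, 8] = 3.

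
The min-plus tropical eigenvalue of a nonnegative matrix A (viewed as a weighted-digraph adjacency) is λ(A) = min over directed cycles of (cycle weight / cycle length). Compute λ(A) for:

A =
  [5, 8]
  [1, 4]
λ(A) = 4

Enumerate directed cycles and compute their means (weight / length). Sample:
  cycle 0 → 0: weight = 5, length = 1, mean = 5/1 ≈ 5.000
  cycle 1 → 1: weight = 4, length = 1, mean = 4/1 ≈ 4.000
  cycle 0 → 1 → 0: weight = 9, length = 2, mean = 9/2 ≈ 4.500
  cycle 1 → 0 → 1: weight = 9, length = 2, mean = 9/2 ≈ 4.500
Minimum mean = 4.000, attained e.g. along the cycle 1 → 1 with weight 4 and length 1. So λ(A) = 4/1 = 4.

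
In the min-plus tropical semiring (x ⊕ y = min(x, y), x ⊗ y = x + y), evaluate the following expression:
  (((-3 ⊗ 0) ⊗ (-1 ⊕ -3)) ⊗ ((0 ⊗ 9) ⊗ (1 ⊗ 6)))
(((-3 ⊗ 0) ⊗ (-1 ⊕ -3)) ⊗ ((0 ⊗ 9) ⊗ (1 ⊗ 6))) = 10

Expand innermost to outermost. Recall ⊕ takes the minimum of its arguments and ⊗ takes their sum. Working out the expression (((-3 ⊗ 0) ⊗ (-1 ⊕ -3)) ⊗ ((0 ⊗ 9) ⊗ (1 ⊗ 6))) gives 10.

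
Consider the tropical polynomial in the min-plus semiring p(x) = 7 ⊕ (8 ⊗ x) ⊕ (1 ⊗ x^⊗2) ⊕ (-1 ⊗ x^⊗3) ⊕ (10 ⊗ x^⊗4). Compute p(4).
p(4) = 7

A tropical monomial a ⊗ x^⊗i evaluates to a + i · x. Evaluating each term at x = 4:
  Term 0 contributes 7 + 0 · 4 = 7
  Term 1 contributes 8 + 1 · 4 = 12
  Term 2 contributes 1 + 2 · 4 = 9
  Term 3 contributes -1 + 3 · 4 = 11
  Term 4 contributes 10 + 4 · 4 = 26
p(4) = ⊕ of these = min[7, 12, 9, 11, 26] = 7.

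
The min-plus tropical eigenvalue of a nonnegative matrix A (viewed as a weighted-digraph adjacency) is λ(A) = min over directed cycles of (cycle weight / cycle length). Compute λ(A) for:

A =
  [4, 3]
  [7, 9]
λ(A) = 4

Enumerate directed cycles and compute their means (weight / length). Sample:
  cycle 0 → 0: weight = 4, length = 1, mean = 4/1 ≈ 4.000
  cycle 1 → 1: weight = 9, length = 1, mean = 9/1 ≈ 9.000
  cycle 0 → 1 → 0: weight = 10, length = 2, mean = 10/2 ≈ 5.000
  cycle 1 → 0 → 1: weight = 10, length = 2, mean = 10/2 ≈ 5.000
Minimum mean = 4.000, attained e.g. along the cycle 0 → 0 with weight 4 and length 1. So λ(A) = 4/1 = 4.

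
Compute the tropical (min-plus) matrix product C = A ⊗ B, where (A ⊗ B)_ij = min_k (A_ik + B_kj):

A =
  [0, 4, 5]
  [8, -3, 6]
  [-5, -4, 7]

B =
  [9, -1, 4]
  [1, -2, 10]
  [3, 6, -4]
A ⊗ B =
  [5, -1, 1]
  [-2, -5, 2]
  [-3, -6, -1]

Apply the min-plus product entry-by-entry:
  C[0][0] = min over k of (A[0][0] + B[0][0] = 0 + 9 = 9, A[0][1] + B[1][0] = 4 + 1 = 5, A[0][2] + B[2][0] = 5 + 3 = 8) = 5 (attained at k = 1)
  C[0][1] = min over k of (A[0][0] + B[0][1] = 0 + -1 = -1, A[0][1] + B[1][1] = 4 + -2 = 2, A[0][2] + B[2][1] = 5 + 6 = 11) = -1 (attained at k = 0)
  C[0][2] = min over k of (A[0][0] + B[0][2] = 0 + 4 = 4, A[0][1] + B[1][2] = 4 + 10 = 14, A[0][2] + B[2][2] = 5 + -4 = 1) = 1 (attained at k = 2)
  C[1][0] = min over k of (A[1][0] + B[0][0] = 8 + 9 = 17, A[1][1] + B[1][0] = -3 + 1 = -2, A[1][2] + B[2][0] = 6 + 3 = 9) = -2 (attained at k = 1)
  C[1][1] = min over k of (A[1][0] + B[0][1] = 8 + -1 = 7, A[1][1] + B[1][1] = -3 + -2 = -5, A[1][2] + B[2][1] = 6 + 6 = 12) = -5 (attained at k = 1)
  C[1][2] = min over k of (A[1][0] + B[0][2] = 8 + 4 = 12, A[1][1] + B[1][2] = -3 + 10 = 7, A[1][2] + B[2][2] = 6 + -4 = 2) = 2 (attained at k = 2)
  C[2][0] = min over k of (A[2][0] + B[0][0] = -5 + 9 = 4, A[2][1] + B[1][0] = -4 + 1 = -3, A[2][2] + B[2][0] = 7 + 3 = 10) = -3 (attained at k = 1)
  C[2][1] = min over k of (A[2][0] + B[0][1] = -5 + -1 = -6, A[2][1] + B[1][1] = -4 + -2 = -6, A[2][2] + B[2][1] = 7 + 6 = 13) = -6 (attained at k = 0)
  C[2][2] = min over k of (A[2][0] + B[0][2] = -5 + 4 = -1, A[2][1] + B[1][2] = -4 + 10 = 6, A[2][2] + B[2][2] = 7 + -4 = 3) = -1 (attained at k = 0)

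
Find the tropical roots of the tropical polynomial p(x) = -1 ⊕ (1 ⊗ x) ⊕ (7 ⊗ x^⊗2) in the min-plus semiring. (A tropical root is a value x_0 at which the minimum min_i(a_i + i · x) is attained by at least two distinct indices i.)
Roots: {-6, -2}

Each tropical root is a break point of the lower envelope of the lines y = a_i + i · x (there are 3 lines, with slopes 0, 1, ..., 2). Only the lines that attain the minimum somewhere contribute to roots; other lines are dominated. Here the surviving (envelope) indices are i = 2, i = 1, i = 0.
Intersections between consecutive envelope lines give the roots: for adjacent envelope indices i < j the intersection is x = (a_i − a_j) / (j − i). Reading off the sorted break points: {-6, -2}.
Verification: at each break x_0, at least two indices attain the minimum of min_i(a_i + i · x_0).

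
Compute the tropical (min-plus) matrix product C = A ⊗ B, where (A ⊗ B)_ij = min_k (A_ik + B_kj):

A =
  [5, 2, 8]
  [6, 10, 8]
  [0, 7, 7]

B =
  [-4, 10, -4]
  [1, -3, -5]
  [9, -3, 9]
A ⊗ B =
  [1, -1, -3]
  [2, 5, 2]
  [-4, 4, -4]

Apply the min-plus product entry-by-entry:
  C[0][0] = min over k of (A[0][0] + B[0][0] = 5 + -4 = 1, A[0][1] + B[1][0] = 2 + 1 = 3, A[0][2] + B[2][0] = 8 + 9 = 17) = 1 (attained at k = 0)
  C[0][1] = min over k of (A[0][0] + B[0][1] = 5 + 10 = 15, A[0][1] + B[1][1] = 2 + -3 = -1, A[0][2] + B[2][1] = 8 + -3 = 5) = -1 (attained at k = 1)
  C[0][2] = min over k of (A[0][0] + B[0][2] = 5 + -4 = 1, A[0][1] + B[1][2] = 2 + -5 = -3, A[0][2] + B[2][2] = 8 + 9 = 17) = -3 (attained at k = 1)
  C[1][0] = min over k of (A[1][0] + B[0][0] = 6 + -4 = 2, A[1][1] + B[1][0] = 10 + 1 = 11, A[1][2] + B[2][0] = 8 + 9 = 17) = 2 (attained at k = 0)
  C[1][1] = min over k of (A[1][0] + B[0][1] = 6 + 10 = 16, A[1][1] + B[1][1] = 10 + -3 = 7, A[1][2] + B[2][1] = 8 + -3 = 5) = 5 (attained at k = 2)
  C[1][2] = min over k of (A[1][0] + B[0][2] = 6 + -4 = 2, A[1][1] + B[1][2] = 10 + -5 = 5, A[1][2] + B[2][2] = 8 + 9 = 17) = 2 (attained at k = 0)
  C[2][0] = min over k of (A[2][0] + B[0][0] = 0 + -4 = -4, A[2][1] + B[1][0] = 7 + 1 = 8, A[2][2] + B[2][0] = 7 + 9 = 16) = -4 (attained at k = 0)
  C[2][1] = min over k of (A[2][0] + B[0][1] = 0 + 10 = 10, A[2][1] + B[1][1] = 7 + -3 = 4, A[2][2] + B[2][1] = 7 + -3 = 4) = 4 (attained at k = 1)
  C[2][2] = min over k of (A[2][0] + B[0][2] = 0 + -4 = -4, A[2][1] + B[1][2] = 7 + -5 = 2, A[2][2] + B[2][2] = 7 + 9 = 16) = -4 (attained at k = 0)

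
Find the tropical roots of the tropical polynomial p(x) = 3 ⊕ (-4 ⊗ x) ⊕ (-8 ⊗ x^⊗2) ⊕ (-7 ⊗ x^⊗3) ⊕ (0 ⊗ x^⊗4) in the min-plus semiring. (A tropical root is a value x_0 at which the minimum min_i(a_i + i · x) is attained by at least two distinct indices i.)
Roots: {-7, -1, 4, 7}

Each tropical root is a break point of the lower envelope of the lines y = a_i + i · x (there are 5 lines, with slopes 0, 1, ..., 4). Only the lines that attain the minimum somewhere contribute to roots; other lines are dominated. Here the surviving (envelope) indices are i = 4, i = 3, i = 2, i = 1, i = 0.
Intersections between consecutive envelope lines give the roots: for adjacent envelope indices i < j the intersection is x = (a_i − a_j) / (j − i). Reading off the sorted break points: {-7, -1, 4, 7}.
Verification: at each break x_0, at least two indices attain the minimum of min_i(a_i + i · x_0).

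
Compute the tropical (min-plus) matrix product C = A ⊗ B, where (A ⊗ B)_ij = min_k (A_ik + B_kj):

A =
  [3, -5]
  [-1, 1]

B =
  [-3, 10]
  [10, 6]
A ⊗ B =
  [0, 1]
  [-4, 7]

Apply the min-plus product entry-by-entry:
  C[0][0] = min over k of (A[0][0] + B[0][0] = 3 + -3 = 0, A[0][1] + B[1][0] = -5 + 10 = 5) = 0 (attained at k = 0)
  C[0][1] = min over k of (A[0][0] + B[0][1] = 3 + 10 = 13, A[0][1] + B[1][1] = -5 + 6 = 1) = 1 (attained at k = 1)
  C[1][0] = min over k of (A[1][0] + B[0][0] = -1 + -3 = -4, A[1][1] + B[1][0] = 1 + 10 = 11) = -4 (attained at k = 0)
  C[1][1] = min over k of (A[1][0] + B[0][1] = -1 + 10 = 9, A[1][1] + B[1][1] = 1 + 6 = 7) = 7 (attained at k = 1)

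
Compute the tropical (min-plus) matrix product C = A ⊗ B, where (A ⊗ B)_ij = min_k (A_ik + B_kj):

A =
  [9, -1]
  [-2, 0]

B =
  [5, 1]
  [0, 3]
A ⊗ B =
  [-1, 2]
  [0, -1]

Apply the min-plus product entry-by-entry:
  C[0][0] = min over k of (A[0][0] + B[0][0] = 9 + 5 = 14, A[0][1] + B[1][0] = -1 + 0 = -1) = -1 (attained at k = 1)
  C[0][1] = min over k of (A[0][0] + B[0][1] = 9 + 1 = 10, A[0][1] + B[1][1] = -1 + 3 = 2) = 2 (attained at k = 1)
  C[1][0] = min over k of (A[1][0] + B[0][0] = -2 + 5 = 3, A[1][1] + B[1][0] = 0 + 0 = 0) = 0 (attained at k = 1)
  C[1][1] = min over k of (A[1][0] + B[0][1] = -2 + 1 = -1, A[1][1] + B[1][1] = 0 + 3 = 3) = -1 (attained at k = 0)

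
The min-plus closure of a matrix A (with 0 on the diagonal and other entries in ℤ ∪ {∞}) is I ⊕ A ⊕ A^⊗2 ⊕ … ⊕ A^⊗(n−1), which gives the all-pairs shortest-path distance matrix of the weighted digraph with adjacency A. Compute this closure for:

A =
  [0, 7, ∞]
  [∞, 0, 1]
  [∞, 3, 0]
Closure =
  [0, 7, 8]
  [∞, 0, 1]
  [∞, 3, 0]

This is the Floyd-Warshall all-pairs shortest-path computation. For each intermediate vertex k = 0, 1, …, 2, update dist[i][j] ← min(dist[i][j], dist[i][k] + dist[k][j]). The final matrix gives, for each (i, j), the minimum total weight of any directed path from i to j (possibly empty when i = j).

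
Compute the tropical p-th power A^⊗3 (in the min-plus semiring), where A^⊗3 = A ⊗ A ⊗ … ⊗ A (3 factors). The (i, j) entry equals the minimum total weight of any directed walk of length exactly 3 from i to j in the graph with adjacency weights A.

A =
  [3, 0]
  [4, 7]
A^⊗3 =
  [7, 4]
  [8, 7]

Each entry (A^⊗3)_ij equals the minimum over all length-3 walks i = v_0 → v_1 → … → v_3 = j of Σ_t A[v_t][v_{t+1}]. For example, for (i, j) = (0, 1) we minimise over 4 possible intermediate vertex sequences; the minimum is 4, attained along the walk 0 → 1 → 0 → 1.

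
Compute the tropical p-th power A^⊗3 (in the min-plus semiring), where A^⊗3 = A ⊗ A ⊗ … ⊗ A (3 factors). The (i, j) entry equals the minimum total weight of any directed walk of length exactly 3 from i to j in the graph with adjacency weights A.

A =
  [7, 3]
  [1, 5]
A^⊗3 =
  [9, 7]
  [5, 9]

Each entry (A^⊗3)_ij equals the minimum over all length-3 walks i = v_0 → v_1 → … → v_3 = j of Σ_t A[v_t][v_{t+1}]. For example, for (i, j) = (0, 1) we minimise over 4 possible intermediate vertex sequences; the minimum is 7, attained along the walk 0 → 1 → 0 → 1.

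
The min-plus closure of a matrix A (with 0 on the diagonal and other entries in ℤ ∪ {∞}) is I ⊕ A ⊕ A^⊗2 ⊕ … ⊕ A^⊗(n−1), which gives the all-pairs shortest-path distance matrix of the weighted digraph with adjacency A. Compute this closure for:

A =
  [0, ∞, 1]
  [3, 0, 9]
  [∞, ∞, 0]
Closure =
  [0, ∞, 1]
  [3, 0, 4]
  [∞, ∞, 0]

This is the Floyd-Warshall all-pairs shortest-path computation. For each intermediate vertex k = 0, 1, …, 2, update dist[i][j] ← min(dist[i][j], dist[i][k] + dist[k][j]). The final matrix gives, for each (i, j), the minimum total weight of any directed path from i to j (possibly empty when i = j).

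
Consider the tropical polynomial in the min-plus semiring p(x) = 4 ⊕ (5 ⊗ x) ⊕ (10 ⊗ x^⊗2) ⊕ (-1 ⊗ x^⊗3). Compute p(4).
p(4) = 4

A tropical monomial a ⊗ x^⊗i evaluates to a + i · x. Evaluating each term at x = 4:
  Term 0 contributes 4 + 0 · 4 = 4
  Term 1 contributes 5 + 1 · 4 = 9
  Term 2 contributes 10 + 2 · 4 = 18
  Term 3 contributes -1 + 3 · 4 = 11
p(4) = ⊕ of these = min[4, 9, 18, 11] = 4.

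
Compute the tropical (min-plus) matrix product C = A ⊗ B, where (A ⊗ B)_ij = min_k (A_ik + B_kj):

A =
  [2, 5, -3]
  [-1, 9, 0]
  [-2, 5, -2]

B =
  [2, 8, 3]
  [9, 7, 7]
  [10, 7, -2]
A ⊗ B =
  [4, 4, -5]
  [1, 7, -2]
  [0, 5, -4]

Apply the min-plus product entry-by-entry:
  C[0][0] = min over k of (A[0][0] + B[0][0] = 2 + 2 = 4, A[0][1] + B[1][0] = 5 + 9 = 14, A[0][2] + B[2][0] = -3 + 10 = 7) = 4 (attained at k = 0)
  C[0][1] = min over k of (A[0][0] + B[0][1] = 2 + 8 = 10, A[0][1] + B[1][1] = 5 + 7 = 12, A[0][2] + B[2][1] = -3 + 7 = 4) = 4 (attained at k = 2)
  C[0][2] = min over k of (A[0][0] + B[0][2] = 2 + 3 = 5, A[0][1] + B[1][2] = 5 + 7 = 12, A[0][2] + B[2][2] = -3 + -2 = -5) = -5 (attained at k = 2)
  C[1][0] = min over k of (A[1][0] + B[0][0] = -1 + 2 = 1, A[1][1] + B[1][0] = 9 + 9 = 18, A[1][2] + B[2][0] = 0 + 10 = 10) = 1 (attained at k = 0)
  C[1][1] = min over k of (A[1][0] + B[0][1] = -1 + 8 = 7, A[1][1] + B[1][1] = 9 + 7 = 16, A[1][2] + B[2][1] = 0 + 7 = 7) = 7 (attained at k = 0)
  C[1][2] = min over k of (A[1][0] + B[0][2] = -1 + 3 = 2, A[1][1] + B[1][2] = 9 + 7 = 16, A[1][2] + B[2][2] = 0 + -2 = -2) = -2 (attained at k = 2)
  C[2][0] = min over k of (A[2][0] + B[0][0] = -2 + 2 = 0, A[2][1] + B[1][0] = 5 + 9 = 14, A[2][2] + B[2][0] = -2 + 10 = 8) = 0 (attained at k = 0)
  C[2][1] = min over k of (A[2][0] + B[0][1] = -2 + 8 = 6, A[2][1] + B[1][1] = 5 + 7 = 12, A[2][2] + B[2][1] = -2 + 7 = 5) = 5 (attained at k = 2)
  C[2][2] = min over k of (A[2][0] + B[0][2] = -2 + 3 = 1, A[2][1] + B[1][2] = 5 + 7 = 12, A[2][2] + B[2][2] = -2 + -2 = -4) = -4 (attained at k = 2)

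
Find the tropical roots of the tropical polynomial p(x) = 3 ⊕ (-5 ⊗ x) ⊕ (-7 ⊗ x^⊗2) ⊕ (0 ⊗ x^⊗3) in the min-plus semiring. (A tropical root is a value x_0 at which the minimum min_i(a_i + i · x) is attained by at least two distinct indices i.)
Roots: {-7, 2, 8}

Each tropical root is a break point of the lower envelope of the lines y = a_i + i · x (there are 4 lines, with slopes 0, 1, ..., 3). Only the lines that attain the minimum somewhere contribute to roots; other lines are dominated. Here the surviving (envelope) indices are i = 3, i = 2, i = 1, i = 0.
Intersections between consecutive envelope lines give the roots: for adjacent envelope indices i < j the intersection is x = (a_i − a_j) / (j − i). Reading off the sorted break points: {-7, 2, 8}.
Verification: at each break x_0, at least two indices attain the minimum of min_i(a_i + i · x_0).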